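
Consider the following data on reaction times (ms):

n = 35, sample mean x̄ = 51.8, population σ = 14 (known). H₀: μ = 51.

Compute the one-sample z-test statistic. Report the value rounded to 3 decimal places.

test statistic = 0.338

SE = σ/√n = 14/√35 = 2.3664
z = (x̄−μ₀)/SE = (51.8−51)/2.3664 = 0.3381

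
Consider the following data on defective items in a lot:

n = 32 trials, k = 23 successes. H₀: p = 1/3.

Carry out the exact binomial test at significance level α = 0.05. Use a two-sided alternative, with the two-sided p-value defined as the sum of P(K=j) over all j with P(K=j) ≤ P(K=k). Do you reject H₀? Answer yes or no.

Exact binomial: n=32, k=23, p₀=1/3=0.3333
P(X=j) = C(n,j)·p₀^j·(1−p₀)^(n−j); p = Σ P(X=j) over j with P(X=j) ≤ P(X=23)
p-value (two-sided) = 0.00001
At α=0.05: p < α → reject H₀

reject H₀: yes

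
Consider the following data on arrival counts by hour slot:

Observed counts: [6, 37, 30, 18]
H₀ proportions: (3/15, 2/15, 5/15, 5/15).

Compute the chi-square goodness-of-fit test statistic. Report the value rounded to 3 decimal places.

n = 91; E_i = n·p_i = [18.20, 12.13, 30.33, 30.33]
χ² = (6−18.20)²/18.20 + (37−12.13)²/12.13 + (30−30.33)²/30.33 + (18−30.33)²/30.33 = 64.1593
df = 3

test statistic = 64.159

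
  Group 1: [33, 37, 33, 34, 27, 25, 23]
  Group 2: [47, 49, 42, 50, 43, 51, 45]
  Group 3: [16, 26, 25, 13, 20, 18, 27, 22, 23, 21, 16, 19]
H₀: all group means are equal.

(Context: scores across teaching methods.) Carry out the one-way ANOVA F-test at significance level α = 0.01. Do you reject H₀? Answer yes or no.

Group means [30.29, 46.71, 20.50], grand mean 30.192
SSB = Σnᵢ(x̄ᵢ−x̄)² = 3038.181; SSW = ΣΣ(x−x̄ᵢ)² = 445.857
MSB = 3038.181/2 = 1519.0907; MSW = 445.857/23 = 19.3851
F = MSB/MSW = 78.3639
df = (2, 23)
p-value (upper-tail) = 0.00000
At α=0.01: p < α → reject H₀

reject H₀: yes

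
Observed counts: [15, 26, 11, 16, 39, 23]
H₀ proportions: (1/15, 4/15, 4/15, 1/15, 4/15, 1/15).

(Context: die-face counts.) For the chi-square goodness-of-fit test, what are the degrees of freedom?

degrees of freedom = 5

df = k − 1 = 6 − 1 = 5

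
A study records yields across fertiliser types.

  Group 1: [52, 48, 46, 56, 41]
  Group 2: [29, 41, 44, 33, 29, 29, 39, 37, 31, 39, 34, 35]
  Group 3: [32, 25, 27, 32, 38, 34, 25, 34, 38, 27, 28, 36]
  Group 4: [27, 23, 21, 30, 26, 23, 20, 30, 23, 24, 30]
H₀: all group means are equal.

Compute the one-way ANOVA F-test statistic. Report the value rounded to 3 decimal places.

Group means [48.60, 35.00, 31.33, 25.18], grand mean 32.900
SSB = Σnᵢ(x̄ᵢ−x̄)² = 1970.097; SSW = ΣΣ(x−x̄ᵢ)² = 801.503
MSB = 1970.097/3 = 656.6990; MSW = 801.503/36 = 22.2640
F = MSB/MSW = 29.4960
df = (3, 36)

test statistic = 29.496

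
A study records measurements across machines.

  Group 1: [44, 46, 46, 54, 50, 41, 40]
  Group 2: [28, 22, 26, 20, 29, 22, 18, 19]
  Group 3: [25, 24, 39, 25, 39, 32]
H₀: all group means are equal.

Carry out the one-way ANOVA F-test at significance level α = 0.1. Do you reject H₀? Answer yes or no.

Group means [45.86, 23.00, 30.67], grand mean 32.810
SSB = Σnᵢ(x̄ᵢ−x̄)² = 1989.048; SSW = ΣΣ(x−x̄ᵢ)² = 516.190
MSB = 1989.048/2 = 994.5238; MSW = 516.190/18 = 28.6772
F = MSB/MSW = 34.6799
df = (2, 18)
p-value (upper-tail) = 0.00000
At α=0.1: p < α → reject H₀

reject H₀: yes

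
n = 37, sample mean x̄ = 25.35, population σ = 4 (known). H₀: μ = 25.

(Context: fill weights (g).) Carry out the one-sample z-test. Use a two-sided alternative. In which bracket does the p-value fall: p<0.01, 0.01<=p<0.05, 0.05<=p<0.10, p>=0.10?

p-value bracket: p>=0.10

SE = σ/√n = 4/√37 = 0.6576
z = (x̄−μ₀)/SE = (25.35−25)/0.6576 = 0.5322
p-value (two-sided) = 0.59456
→ bracket: p>=0.10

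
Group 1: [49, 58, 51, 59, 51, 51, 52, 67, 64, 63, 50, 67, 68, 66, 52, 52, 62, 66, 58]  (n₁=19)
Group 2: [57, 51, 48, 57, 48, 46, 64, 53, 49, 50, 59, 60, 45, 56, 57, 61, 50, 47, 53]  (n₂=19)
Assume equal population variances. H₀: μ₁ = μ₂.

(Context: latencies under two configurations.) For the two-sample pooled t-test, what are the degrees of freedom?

df = n₁ + n₂ − 2 = 19 + 19 − 2 = 36

degrees of freedom = 36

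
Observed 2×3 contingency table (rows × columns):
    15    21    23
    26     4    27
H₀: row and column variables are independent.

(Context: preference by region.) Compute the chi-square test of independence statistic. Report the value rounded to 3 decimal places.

test statistic = 14.801

Row totals [59, 57], col totals [41, 25, 50], n=116
χ² = (15−20.85)²/20.85 + (21−12.72)²/12.72 + (23−25.43)²/25.43 + (26−20.15)²/20.15 + (4−12.28)²/12.28 + (27−24.57)²/24.57 = 14.8011
df = 2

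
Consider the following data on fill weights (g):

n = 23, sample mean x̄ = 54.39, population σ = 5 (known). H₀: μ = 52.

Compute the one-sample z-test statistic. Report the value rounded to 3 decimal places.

SE = σ/√n = 5/√23 = 1.0426
z = (x̄−μ₀)/SE = (54.39−52)/1.0426 = 2.2924

test statistic = 2.292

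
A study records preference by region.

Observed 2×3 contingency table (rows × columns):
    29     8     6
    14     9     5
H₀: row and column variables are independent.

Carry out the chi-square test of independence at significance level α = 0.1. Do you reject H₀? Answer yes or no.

Row totals [43, 28], col totals [43, 17, 11], n=71
χ² = (29−26.04)²/26.04 + (8−10.30)²/10.30 + (6−6.66)²/6.66 + (14−16.96)²/16.96 + (9−6.70)²/6.70 + (5−4.34)²/4.34 = 2.3167
df = 2
p-value (upper-tail) = 0.31401
At α=0.1: p ≥ α → fail to reject H₀

reject H₀: no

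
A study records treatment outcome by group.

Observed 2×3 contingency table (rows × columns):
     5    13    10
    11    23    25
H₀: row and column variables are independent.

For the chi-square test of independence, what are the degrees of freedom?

degrees of freedom = 2

df = (r−1)(c−1) = (2−1)·(3−1) = 2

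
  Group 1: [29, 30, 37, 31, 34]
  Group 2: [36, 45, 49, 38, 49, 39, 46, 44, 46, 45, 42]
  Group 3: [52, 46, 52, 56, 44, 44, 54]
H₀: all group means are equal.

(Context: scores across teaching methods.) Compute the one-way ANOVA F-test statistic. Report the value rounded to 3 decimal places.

Group means [32.20, 43.55, 49.71], grand mean 42.957
SSB = Σnᵢ(x̄ᵢ−x̄)² = 902.001; SSW = ΣΣ(x−x̄ᵢ)² = 376.956
MSB = 902.001/2 = 451.0003; MSW = 376.956/20 = 18.8478
F = MSB/MSW = 23.9286
df = (2, 20)

test statistic = 23.929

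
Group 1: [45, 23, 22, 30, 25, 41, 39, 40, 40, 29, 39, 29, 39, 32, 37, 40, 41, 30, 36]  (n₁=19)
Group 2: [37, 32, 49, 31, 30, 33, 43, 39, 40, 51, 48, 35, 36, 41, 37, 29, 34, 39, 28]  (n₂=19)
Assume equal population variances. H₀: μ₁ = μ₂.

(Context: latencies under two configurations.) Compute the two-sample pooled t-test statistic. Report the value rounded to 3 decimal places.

test statistic = -1.317

x̄₁=34.579, s₁=6.834, n₁=19
x̄₂=37.474, s₂=6.711, n₂=19
s_p² = [18·6.834² + 18·6.711²]/36 = 45.8713
SE = √(s_p²·(1/19+1/19)) = 2.1974
t = (34.579−37.474)/2.1974 = -1.3173
df = 36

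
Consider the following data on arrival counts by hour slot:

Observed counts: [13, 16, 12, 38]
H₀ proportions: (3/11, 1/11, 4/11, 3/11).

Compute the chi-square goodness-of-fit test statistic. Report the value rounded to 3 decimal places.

test statistic = 36.523

n = 79; E_i = n·p_i = [21.55, 7.18, 28.73, 21.55]
χ² = (13−21.55)²/21.55 + (16−7.18)²/7.18 + (12−28.73)²/28.73 + (38−21.55)²/21.55 = 36.5232
df = 3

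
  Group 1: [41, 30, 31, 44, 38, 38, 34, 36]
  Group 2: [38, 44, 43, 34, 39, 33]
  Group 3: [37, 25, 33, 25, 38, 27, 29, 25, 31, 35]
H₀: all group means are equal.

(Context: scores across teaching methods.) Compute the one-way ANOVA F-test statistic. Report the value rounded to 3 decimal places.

Group means [36.50, 38.50, 30.50], grand mean 34.500
SSB = Σnᵢ(x̄ᵢ−x̄)² = 288.000; SSW = ΣΣ(x−x̄ᵢ)² = 492.000
MSB = 288.000/2 = 144.0000; MSW = 492.000/21 = 23.4286
F = MSB/MSW = 6.1463
df = (2, 21)

test statistic = 6.146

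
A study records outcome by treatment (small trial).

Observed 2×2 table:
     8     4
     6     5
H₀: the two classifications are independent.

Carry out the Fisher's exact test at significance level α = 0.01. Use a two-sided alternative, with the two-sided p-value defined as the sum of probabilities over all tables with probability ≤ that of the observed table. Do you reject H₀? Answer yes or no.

reject H₀: no

Margins: r₁=12, r₂=11, c₁=14, c₂=9, n=23
p_obs = C(12,8)·C(11,6)/C(23,14); sum pmf over tables with pmf ≤ p_obs
p-value (two-sided) = 0.68017
At α=0.01: p ≥ α → fail to reject H₀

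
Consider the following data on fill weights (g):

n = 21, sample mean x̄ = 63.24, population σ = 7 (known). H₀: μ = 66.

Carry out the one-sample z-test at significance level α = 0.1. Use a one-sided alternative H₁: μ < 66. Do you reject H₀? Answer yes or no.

reject H₀: yes

SE = σ/√n = 7/√21 = 1.5275
z = (x̄−μ₀)/SE = (63.24−66)/1.5275 = -1.8068
p-value (one-sided, H₁ less) = 0.03539
At α=0.1: p < α → reject H₀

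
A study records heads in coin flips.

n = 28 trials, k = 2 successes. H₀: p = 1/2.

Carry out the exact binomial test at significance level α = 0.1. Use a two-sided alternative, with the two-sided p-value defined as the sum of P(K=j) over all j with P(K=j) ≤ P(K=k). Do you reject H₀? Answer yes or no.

Exact binomial: n=28, k=2, p₀=1/2=0.5000
P(X=j) = C(n,j)·p₀^j·(1−p₀)^(n−j); p = Σ P(X=j) over j with P(X=j) ≤ P(X=2)
p-value (two-sided) = 0.00000
At α=0.1: p < α → reject H₀

reject H₀: yes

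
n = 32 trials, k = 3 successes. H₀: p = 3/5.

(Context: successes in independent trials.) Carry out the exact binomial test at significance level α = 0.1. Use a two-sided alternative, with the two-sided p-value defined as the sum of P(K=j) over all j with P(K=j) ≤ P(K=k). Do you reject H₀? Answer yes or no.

reject H₀: yes

Exact binomial: n=32, k=3, p₀=3/5=0.6000
P(X=j) = C(n,j)·p₀^j·(1−p₀)^(n−j); p = Σ P(X=j) over j with P(X=j) ≤ P(X=3)
p-value (two-sided) = 0.00000
At α=0.1: p < α → reject H₀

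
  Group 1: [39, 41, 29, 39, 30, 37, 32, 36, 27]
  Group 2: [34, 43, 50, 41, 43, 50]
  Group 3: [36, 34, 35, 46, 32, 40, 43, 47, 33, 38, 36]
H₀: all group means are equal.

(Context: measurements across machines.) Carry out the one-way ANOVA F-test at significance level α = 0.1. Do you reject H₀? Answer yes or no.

Group means [34.44, 43.50, 38.18], grand mean 38.115
SSB = Σnᵢ(x̄ᵢ−x̄)² = 295.295; SSW = ΣΣ(x−x̄ᵢ)² = 653.359
MSB = 295.295/2 = 147.6476; MSW = 653.359/23 = 28.4069
F = MSB/MSW = 5.1976
df = (2, 23)
p-value (upper-tail) = 0.01372
At α=0.1: p < α → reject H₀

reject H₀: yes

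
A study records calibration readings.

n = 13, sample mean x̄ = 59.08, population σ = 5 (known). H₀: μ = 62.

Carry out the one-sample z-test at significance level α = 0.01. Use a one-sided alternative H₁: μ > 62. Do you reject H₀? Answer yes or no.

SE = σ/√n = 5/√13 = 1.3868
z = (x̄−μ₀)/SE = (59.08−62)/1.3868 = -2.1056
p-value (one-sided, H₁ greater) = 0.98238
At α=0.01: p ≥ α → fail to reject H₀

reject H₀: no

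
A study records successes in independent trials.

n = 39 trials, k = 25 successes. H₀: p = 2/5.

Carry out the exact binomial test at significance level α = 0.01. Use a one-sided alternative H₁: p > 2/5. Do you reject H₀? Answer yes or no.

Exact binomial: n=39, k=25, p₀=2/5=0.4000
P(X≥25) from Σ C(n,i)·p₀^i·(1−p₀)^(n−i)
p-value (one-sided, H₁ greater) = 0.00202
At α=0.01: p < α → reject H₀

reject H₀: yes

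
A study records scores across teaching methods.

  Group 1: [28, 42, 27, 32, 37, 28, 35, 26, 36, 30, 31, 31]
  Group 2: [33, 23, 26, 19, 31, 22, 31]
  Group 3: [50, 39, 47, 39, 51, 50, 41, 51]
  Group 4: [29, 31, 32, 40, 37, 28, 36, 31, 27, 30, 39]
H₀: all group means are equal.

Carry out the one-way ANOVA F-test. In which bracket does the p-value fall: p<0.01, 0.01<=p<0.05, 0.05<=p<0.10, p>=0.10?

Group means [31.92, 26.43, 46.00, 32.73], grand mean 34.105
SSB = Σnᵢ(x̄ᵢ−x̄)² = 1622.766; SSW = ΣΣ(x−x̄ᵢ)² = 830.813
MSB = 1622.766/3 = 540.9221; MSW = 830.813/34 = 24.4357
F = MSB/MSW = 22.1366
df = (3, 34)
p-value (upper-tail) = 0.00000
→ bracket: p<0.01

p-value bracket: p<0.01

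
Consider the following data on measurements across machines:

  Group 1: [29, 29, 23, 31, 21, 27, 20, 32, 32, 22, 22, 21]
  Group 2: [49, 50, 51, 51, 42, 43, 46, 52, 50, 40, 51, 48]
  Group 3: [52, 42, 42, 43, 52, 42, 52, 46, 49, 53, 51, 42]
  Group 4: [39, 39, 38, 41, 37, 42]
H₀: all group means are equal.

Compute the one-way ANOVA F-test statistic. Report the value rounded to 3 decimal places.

test statistic = 69.572

Group means [25.75, 47.75, 47.17, 39.33], grand mean 40.095
SSB = Σnᵢ(x̄ᵢ−x̄)² = 3776.119; SSW = ΣΣ(x−x̄ᵢ)² = 687.500
MSB = 3776.119/3 = 1258.7063; MSW = 687.500/38 = 18.0921
F = MSB/MSW = 69.5721
df = (3, 38)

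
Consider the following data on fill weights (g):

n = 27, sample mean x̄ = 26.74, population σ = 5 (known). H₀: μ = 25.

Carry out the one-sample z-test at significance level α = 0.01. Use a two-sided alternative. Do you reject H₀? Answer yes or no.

reject H₀: no

SE = σ/√n = 5/√27 = 0.9623
z = (x̄−μ₀)/SE = (26.74−25)/0.9623 = 1.8083
p-value (two-sided) = 0.07057
At α=0.01: p ≥ α → fail to reject H₀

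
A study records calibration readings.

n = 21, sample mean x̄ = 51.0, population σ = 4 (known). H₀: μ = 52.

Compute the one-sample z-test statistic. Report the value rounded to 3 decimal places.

SE = σ/√n = 4/√21 = 0.8729
z = (x̄−μ₀)/SE = (51.0−52)/0.8729 = -1.1456

test statistic = -1.146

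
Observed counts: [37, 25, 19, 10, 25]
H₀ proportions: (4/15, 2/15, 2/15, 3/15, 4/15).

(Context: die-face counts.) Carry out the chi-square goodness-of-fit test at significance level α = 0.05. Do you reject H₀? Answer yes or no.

n = 116; E_i = n·p_i = [30.93, 15.47, 15.47, 23.20, 30.93]
χ² = (37−30.93)²/30.93 + (25−15.47)²/15.47 + (19−15.47)²/15.47 + (10−23.20)²/23.20 + (25−30.93)²/30.93 = 16.5216
df = 4
p-value (upper-tail) = 0.00239
At α=0.05: p < α → reject H₀

reject H₀: yes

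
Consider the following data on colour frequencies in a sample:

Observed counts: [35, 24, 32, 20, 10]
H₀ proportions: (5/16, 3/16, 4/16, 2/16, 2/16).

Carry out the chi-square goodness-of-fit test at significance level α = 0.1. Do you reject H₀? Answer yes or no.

reject H₀: no

n = 121; E_i = n·p_i = [37.81, 22.69, 30.25, 15.12, 15.12]
χ² = (35−37.81)²/37.81 + (24−22.69)²/22.69 + (32−30.25)²/30.25 + (20−15.12)²/15.12 + (10−15.12)²/15.12 = 3.6942
df = 4
p-value (upper-tail) = 0.44897
At α=0.1: p ≥ α → fail to reject H₀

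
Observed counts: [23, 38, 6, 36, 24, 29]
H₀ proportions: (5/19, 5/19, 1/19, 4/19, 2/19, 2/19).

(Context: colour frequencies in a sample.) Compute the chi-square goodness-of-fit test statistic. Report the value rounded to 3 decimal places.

n = 156; E_i = n·p_i = [41.05, 41.05, 8.21, 32.84, 16.42, 16.42]
χ² = (23−41.05)²/41.05 + (38−41.05)²/41.05 + (6−8.21)²/8.21 + (36−32.84)²/32.84 + (24−16.42)²/16.42 + (29−16.42)²/16.42 = 22.1981
df = 5

test statistic = 22.198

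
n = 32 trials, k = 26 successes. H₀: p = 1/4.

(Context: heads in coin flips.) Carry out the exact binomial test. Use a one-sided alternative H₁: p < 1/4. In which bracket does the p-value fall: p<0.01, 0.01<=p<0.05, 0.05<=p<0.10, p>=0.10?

Exact binomial: n=32, k=26, p₀=1/4=0.2500
P(X≤26) from Σ C(n,i)·p₀^i·(1−p₀)^(n−i)
p-value (one-sided, H₁ less) = 1.00000
→ bracket: p>=0.10

p-value bracket: p>=0.10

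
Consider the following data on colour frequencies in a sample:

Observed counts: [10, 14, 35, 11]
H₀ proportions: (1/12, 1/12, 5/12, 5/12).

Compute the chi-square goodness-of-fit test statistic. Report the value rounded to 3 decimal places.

test statistic = 26.891

n = 70; E_i = n·p_i = [5.83, 5.83, 29.17, 29.17]
χ² = (10−5.83)²/5.83 + (14−5.83)²/5.83 + (35−29.17)²/29.17 + (11−29.17)²/29.17 = 26.8914
df = 3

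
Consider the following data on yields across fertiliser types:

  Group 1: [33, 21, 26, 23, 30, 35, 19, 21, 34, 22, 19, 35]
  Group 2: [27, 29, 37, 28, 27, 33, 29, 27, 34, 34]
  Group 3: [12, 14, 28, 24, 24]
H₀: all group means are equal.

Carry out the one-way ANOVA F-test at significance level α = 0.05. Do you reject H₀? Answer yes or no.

reject H₀: yes

Group means [26.50, 30.50, 20.40], grand mean 26.852
SSB = Σnᵢ(x̄ᵢ−x̄)² = 342.707; SSW = ΣΣ(x−x̄ᵢ)² = 776.700
MSB = 342.707/2 = 171.3537; MSW = 776.700/24 = 32.3625
F = MSB/MSW = 5.2948
df = (2, 24)
p-value (upper-tail) = 0.01245
At α=0.05: p < α → reject H₀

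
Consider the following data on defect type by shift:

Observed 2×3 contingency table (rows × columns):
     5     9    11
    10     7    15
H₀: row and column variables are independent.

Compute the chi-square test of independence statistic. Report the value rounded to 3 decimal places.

Row totals [25, 32], col totals [15, 16, 26], n=57
χ² = (5−6.58)²/6.58 + (9−7.02)²/7.02 + (11−11.40)²/11.40 + (10−8.42)²/8.42 + (7−8.98)²/8.98 + (15−14.60)²/14.60 = 1.6980
df = 2

test statistic = 1.698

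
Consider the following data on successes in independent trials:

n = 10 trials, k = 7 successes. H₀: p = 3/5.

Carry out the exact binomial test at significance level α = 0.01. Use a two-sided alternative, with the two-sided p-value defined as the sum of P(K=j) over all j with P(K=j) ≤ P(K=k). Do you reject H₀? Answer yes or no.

reject H₀: no

Exact binomial: n=10, k=7, p₀=3/5=0.6000
P(X=j) = C(n,j)·p₀^j·(1−p₀)^(n−j); p = Σ P(X=j) over j with P(X=j) ≤ P(X=7)
p-value (two-sided) = 0.74918
At α=0.01: p ≥ α → fail to reject H₀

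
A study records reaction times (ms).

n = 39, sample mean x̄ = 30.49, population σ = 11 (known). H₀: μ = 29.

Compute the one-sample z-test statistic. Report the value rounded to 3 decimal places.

test statistic = 0.846

SE = σ/√n = 11/√39 = 1.7614
z = (x̄−μ₀)/SE = (30.49−29)/1.7614 = 0.8459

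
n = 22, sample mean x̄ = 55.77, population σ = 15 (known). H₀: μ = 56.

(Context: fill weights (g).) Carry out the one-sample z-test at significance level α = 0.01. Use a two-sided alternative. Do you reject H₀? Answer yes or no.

SE = σ/√n = 15/√22 = 3.1980
z = (x̄−μ₀)/SE = (55.77−56)/3.1980 = -0.0719
p-value (two-sided) = 0.94267
At α=0.01: p ≥ α → fail to reject H₀

reject H₀: no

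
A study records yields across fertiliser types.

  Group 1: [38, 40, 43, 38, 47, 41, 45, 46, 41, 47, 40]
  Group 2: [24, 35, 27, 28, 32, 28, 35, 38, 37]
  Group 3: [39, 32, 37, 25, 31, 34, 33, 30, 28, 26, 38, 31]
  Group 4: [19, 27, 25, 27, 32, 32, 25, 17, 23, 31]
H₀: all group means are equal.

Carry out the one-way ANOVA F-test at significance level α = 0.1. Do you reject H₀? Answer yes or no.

Group means [42.36, 31.56, 32.00, 25.80], grand mean 33.143
SSB = Σnᵢ(x̄ᵢ−x̄)² = 1512.775; SSW = ΣΣ(x−x̄ᵢ)² = 776.368
MSB = 1512.775/3 = 504.2584; MSW = 776.368/38 = 20.4307
F = MSB/MSW = 24.6814
df = (3, 38)
p-value (upper-tail) = 0.00000
At α=0.1: p < α → reject H₀

reject H₀: yes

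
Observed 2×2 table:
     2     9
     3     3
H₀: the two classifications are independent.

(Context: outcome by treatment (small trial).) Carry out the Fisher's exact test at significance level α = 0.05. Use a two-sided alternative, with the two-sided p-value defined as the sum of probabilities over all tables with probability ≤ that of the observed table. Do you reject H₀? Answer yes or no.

reject H₀: no

Margins: r₁=11, r₂=6, c₁=5, c₂=12, n=17
p_obs = C(11,2)·C(6,3)/C(17,5); sum pmf over tables with pmf ≤ p_obs
p-value (two-sided) = 0.28006
At α=0.05: p ≥ α → fail to reject H₀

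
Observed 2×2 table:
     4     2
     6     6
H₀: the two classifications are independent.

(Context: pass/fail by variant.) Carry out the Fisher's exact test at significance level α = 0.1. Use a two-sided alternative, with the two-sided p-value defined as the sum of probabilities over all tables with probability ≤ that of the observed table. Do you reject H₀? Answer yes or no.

reject H₀: no

Margins: r₁=6, r₂=12, c₁=10, c₂=8, n=18
p_obs = C(6,4)·C(12,6)/C(18,10); sum pmf over tables with pmf ≤ p_obs
p-value (two-sided) = 0.63801
At α=0.1: p ≥ α → fail to reject H₀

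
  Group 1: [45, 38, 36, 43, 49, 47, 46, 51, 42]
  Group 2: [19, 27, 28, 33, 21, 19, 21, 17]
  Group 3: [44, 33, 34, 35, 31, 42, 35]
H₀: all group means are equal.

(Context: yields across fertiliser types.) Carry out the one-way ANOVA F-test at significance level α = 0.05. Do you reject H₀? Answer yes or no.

reject H₀: yes

Group means [44.11, 23.12, 36.29], grand mean 34.833
SSB = Σnᵢ(x̄ᵢ−x̄)² = 1886.141; SSW = ΣΣ(x−x̄ᵢ)² = 549.192
MSB = 1886.141/2 = 943.0704; MSW = 549.192/21 = 26.1520
F = MSB/MSW = 36.0611
df = (2, 21)
p-value (upper-tail) = 0.00000
At α=0.05: p < α → reject H₀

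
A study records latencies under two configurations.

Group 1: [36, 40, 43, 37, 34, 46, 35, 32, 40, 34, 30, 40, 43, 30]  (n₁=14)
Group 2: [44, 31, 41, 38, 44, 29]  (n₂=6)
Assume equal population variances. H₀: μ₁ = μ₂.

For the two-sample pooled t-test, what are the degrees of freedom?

degrees of freedom = 18

df = n₁ + n₂ − 2 = 14 + 6 − 2 = 18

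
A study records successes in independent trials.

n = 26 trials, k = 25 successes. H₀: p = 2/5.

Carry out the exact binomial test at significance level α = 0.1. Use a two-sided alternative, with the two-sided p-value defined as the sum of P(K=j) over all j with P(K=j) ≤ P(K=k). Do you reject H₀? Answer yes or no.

Exact binomial: n=26, k=25, p₀=2/5=0.4000
P(X=j) = C(n,j)·p₀^j·(1−p₀)^(n−j); p = Σ P(X=j) over j with P(X=j) ≤ P(X=25)
p-value (two-sided) = 0.00000
At α=0.1: p < α → reject H₀

reject H₀: yes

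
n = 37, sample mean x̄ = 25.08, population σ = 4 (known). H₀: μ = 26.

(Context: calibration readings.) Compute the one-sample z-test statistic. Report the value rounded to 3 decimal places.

SE = σ/√n = 4/√37 = 0.6576
z = (x̄−μ₀)/SE = (25.08−26)/0.6576 = -1.3990

test statistic = -1.399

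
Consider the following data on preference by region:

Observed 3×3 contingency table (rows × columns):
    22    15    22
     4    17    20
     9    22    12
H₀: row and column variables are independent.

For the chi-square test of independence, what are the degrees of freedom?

df = (r−1)(c−1) = (3−1)·(3−1) = 4

degrees of freedom = 4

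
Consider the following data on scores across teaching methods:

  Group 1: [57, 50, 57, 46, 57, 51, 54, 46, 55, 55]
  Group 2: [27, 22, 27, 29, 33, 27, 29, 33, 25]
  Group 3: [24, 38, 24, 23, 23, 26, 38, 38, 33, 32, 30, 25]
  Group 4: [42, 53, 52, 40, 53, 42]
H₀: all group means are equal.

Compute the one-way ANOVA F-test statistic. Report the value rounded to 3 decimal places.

Group means [52.80, 28.00, 29.50, 47.00], grand mean 38.270
SSB = Σnᵢ(x̄ᵢ−x̄)² = 4440.697; SSW = ΣΣ(x−x̄ᵢ)² = 876.600
MSB = 4440.697/3 = 1480.2324; MSW = 876.600/33 = 26.5636
F = MSB/MSW = 55.7240
df = (3, 33)

test statistic = 55.724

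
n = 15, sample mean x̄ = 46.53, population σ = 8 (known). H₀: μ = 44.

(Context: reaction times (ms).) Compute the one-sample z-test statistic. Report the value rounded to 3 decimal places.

test statistic = 1.225

SE = σ/√n = 8/√15 = 2.0656
z = (x̄−μ₀)/SE = (46.53−44)/2.0656 = 1.2248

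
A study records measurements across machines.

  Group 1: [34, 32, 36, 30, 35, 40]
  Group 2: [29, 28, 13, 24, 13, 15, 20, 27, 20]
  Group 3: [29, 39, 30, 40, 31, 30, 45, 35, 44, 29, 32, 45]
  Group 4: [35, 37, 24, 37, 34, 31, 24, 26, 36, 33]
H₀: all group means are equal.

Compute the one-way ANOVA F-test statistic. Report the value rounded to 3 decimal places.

test statistic = 12.601

Group means [34.50, 21.00, 35.75, 31.70], grand mean 30.865
SSB = Σnᵢ(x̄ᵢ−x̄)² = 1248.474; SSW = ΣΣ(x−x̄ᵢ)² = 1089.850
MSB = 1248.474/3 = 416.1581; MSW = 1089.850/33 = 33.0258
F = MSB/MSW = 12.6010
df = (3, 33)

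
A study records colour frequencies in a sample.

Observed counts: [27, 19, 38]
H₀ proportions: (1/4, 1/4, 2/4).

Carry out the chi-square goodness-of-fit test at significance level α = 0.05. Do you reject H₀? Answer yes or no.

reject H₀: no

n = 84; E_i = n·p_i = [21.00, 21.00, 42.00]
χ² = (27−21.00)²/21.00 + (19−21.00)²/21.00 + (38−42.00)²/42.00 = 2.2857
df = 2
p-value (upper-tail) = 0.31891
At α=0.05: p ≥ α → fail to reject H₀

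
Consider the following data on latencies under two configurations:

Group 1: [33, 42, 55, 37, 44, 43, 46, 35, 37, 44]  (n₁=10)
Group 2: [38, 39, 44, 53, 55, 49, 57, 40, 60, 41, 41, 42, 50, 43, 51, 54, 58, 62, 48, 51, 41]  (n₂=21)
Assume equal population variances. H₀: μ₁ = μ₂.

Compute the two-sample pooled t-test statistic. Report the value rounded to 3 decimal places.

test statistic = -2.478

x̄₁=41.600, s₁=6.433, n₁=10
x̄₂=48.429, s₂=7.480, n₂=21
s_p² = [9·6.433² + 20·7.480²]/29 = 51.4325
SE = √(s_p²·(1/10+1/21)) = 2.7554
t = (41.600−48.429)/2.7554 = -2.4782
df = 29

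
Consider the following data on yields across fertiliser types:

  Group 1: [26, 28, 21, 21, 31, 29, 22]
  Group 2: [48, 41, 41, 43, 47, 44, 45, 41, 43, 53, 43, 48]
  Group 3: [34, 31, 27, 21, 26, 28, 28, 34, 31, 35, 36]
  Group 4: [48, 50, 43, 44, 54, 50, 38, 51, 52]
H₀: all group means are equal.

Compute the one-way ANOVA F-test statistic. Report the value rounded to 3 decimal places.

Group means [25.43, 44.75, 30.09, 47.78], grand mean 37.846
SSB = Σnᵢ(x̄ᵢ−x̄)² = 3200.648; SSW = ΣΣ(x−x̄ᵢ)² = 666.429
MSB = 3200.648/3 = 1066.8827; MSW = 666.429/35 = 19.0408
F = MSB/MSW = 56.0313
df = (3, 35)

test statistic = 56.031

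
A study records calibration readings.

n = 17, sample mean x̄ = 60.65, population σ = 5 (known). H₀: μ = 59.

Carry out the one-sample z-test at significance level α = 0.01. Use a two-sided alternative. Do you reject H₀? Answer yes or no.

reject H₀: no

SE = σ/√n = 5/√17 = 1.2127
z = (x̄−μ₀)/SE = (60.65−59)/1.2127 = 1.3606
p-value (two-sided) = 0.17363
At α=0.01: p ≥ α → fail to reject H₀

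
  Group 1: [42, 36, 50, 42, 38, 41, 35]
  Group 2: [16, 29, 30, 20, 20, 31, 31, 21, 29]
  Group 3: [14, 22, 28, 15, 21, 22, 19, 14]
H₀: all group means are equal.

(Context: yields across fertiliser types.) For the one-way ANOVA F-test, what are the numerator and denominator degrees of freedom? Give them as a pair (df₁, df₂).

k = 3 groups, N = 24 total
df = (k−1, N−k) = (3−1, 24−3) = (2, 21)

degrees of freedom = [2, 21]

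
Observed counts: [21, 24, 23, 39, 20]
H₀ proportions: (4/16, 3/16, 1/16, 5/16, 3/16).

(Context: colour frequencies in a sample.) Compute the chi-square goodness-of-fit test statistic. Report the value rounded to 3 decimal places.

n = 127; E_i = n·p_i = [31.75, 23.81, 7.94, 39.69, 23.81]
χ² = (21−31.75)²/31.75 + (24−23.81)²/23.81 + (23−7.94)²/7.94 + (39−39.69)²/39.69 + (20−23.81)²/23.81 = 32.8467
df = 4

test statistic = 32.847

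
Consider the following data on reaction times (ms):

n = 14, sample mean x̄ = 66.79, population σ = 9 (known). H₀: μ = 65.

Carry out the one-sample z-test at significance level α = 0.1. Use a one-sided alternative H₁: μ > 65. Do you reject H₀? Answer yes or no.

SE = σ/√n = 9/√14 = 2.4054
z = (x̄−μ₀)/SE = (66.79−65)/2.4054 = 0.7442
p-value (one-sided, H₁ greater) = 0.22839
At α=0.1: p ≥ α → fail to reject H₀

reject H₀: no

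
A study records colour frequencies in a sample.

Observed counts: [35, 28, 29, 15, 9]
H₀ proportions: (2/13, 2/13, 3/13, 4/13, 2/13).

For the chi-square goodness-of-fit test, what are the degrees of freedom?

degrees of freedom = 4

df = k − 1 = 5 − 1 = 4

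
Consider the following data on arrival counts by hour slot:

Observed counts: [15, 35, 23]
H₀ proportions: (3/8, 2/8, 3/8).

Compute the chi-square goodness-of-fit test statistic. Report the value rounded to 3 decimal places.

n = 73; E_i = n·p_i = [27.38, 18.25, 27.38]
χ² = (15−27.38)²/27.38 + (35−18.25)²/18.25 + (23−27.38)²/27.38 = 21.6667
df = 2

test statistic = 21.667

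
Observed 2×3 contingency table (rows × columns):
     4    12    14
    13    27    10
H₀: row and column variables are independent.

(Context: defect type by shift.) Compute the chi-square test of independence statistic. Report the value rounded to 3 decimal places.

test statistic = 6.614

Row totals [30, 50], col totals [17, 39, 24], n=80
χ² = (4−6.38)²/6.38 + (12−14.62)²/14.62 + (14−9.00)²/9.00 + (13−10.62)²/10.62 + (27−24.38)²/24.38 + (10−15.00)²/15.00 = 6.6140
df = 2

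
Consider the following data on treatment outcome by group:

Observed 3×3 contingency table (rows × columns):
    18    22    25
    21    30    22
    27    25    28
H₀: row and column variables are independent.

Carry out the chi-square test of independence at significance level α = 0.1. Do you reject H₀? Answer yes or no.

reject H₀: no

Row totals [65, 73, 80], col totals [66, 77, 75], n=218
χ² = (18−19.68)²/19.68 + (22−22.96)²/22.96 + (25−22.36)²/22.36 + (21−22.10)²/22.10 + (30−25.78)²/25.78 + (22−25.11)²/25.11 + (27−24.22)²/24.22 + (25−28.26)²/28.26 + (28−27.52)²/27.52 = 2.3274
df = 4
p-value (upper-tail) = 0.67578
At α=0.1: p ≥ α → fail to reject H₀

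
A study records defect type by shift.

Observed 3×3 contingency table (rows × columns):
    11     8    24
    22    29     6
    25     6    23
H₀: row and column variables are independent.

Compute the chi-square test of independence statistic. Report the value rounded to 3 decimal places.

test statistic = 36.530

Row totals [43, 57, 54], col totals [58, 43, 53], n=154
χ² = (11−16.19)²/16.19 + (8−12.01)²/12.01 + (24−14.80)²/14.80 + (22−21.47)²/21.47 + (29−15.92)²/15.92 + (6−19.62)²/19.62 + (25−20.34)²/20.34 + (6−15.08)²/15.08 + (23−18.58)²/18.58 = 36.5299
df = 4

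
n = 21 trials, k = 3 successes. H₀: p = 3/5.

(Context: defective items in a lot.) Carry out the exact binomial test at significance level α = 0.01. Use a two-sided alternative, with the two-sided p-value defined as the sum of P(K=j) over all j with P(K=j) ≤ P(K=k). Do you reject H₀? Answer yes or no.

Exact binomial: n=21, k=3, p₀=3/5=0.6000
P(X=j) = C(n,j)·p₀^j·(1−p₀)^(n−j); p = Σ P(X=j) over j with P(X=j) ≤ P(X=3)
p-value (two-sided) = 0.00002
At α=0.01: p < α → reject H₀

reject H₀: yes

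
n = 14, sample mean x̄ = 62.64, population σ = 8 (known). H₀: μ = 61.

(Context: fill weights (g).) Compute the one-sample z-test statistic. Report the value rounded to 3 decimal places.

SE = σ/√n = 8/√14 = 2.1381
z = (x̄−μ₀)/SE = (62.64−61)/2.1381 = 0.7670

test statistic = 0.767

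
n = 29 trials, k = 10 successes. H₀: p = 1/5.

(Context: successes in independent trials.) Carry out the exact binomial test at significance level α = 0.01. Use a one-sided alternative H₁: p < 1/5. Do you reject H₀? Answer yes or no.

Exact binomial: n=29, k=10, p₀=1/5=0.2000
P(X≤10) from Σ C(n,i)·p₀^i·(1−p₀)^(n−i)
p-value (one-sided, H₁ less) = 0.98030
At α=0.01: p ≥ α → fail to reject H₀

reject H₀: no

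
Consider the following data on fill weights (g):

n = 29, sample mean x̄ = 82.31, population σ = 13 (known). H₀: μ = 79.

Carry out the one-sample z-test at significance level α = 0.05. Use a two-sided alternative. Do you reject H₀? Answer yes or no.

SE = σ/√n = 13/√29 = 2.4140
z = (x̄−μ₀)/SE = (82.31−79)/2.4140 = 1.3711
p-value (two-sided) = 0.17033
At α=0.05: p ≥ α → fail to reject H₀

reject H₀: no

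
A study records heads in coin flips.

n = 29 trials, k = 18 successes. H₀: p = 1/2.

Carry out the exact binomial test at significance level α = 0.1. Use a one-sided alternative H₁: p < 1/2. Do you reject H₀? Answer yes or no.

reject H₀: no

Exact binomial: n=29, k=18, p₀=1/2=0.5000
P(X≤18) from Σ C(n,i)·p₀^i·(1−p₀)^(n−i)
p-value (one-sided, H₁ less) = 0.93198
At α=0.1: p ≥ α → fail to reject H₀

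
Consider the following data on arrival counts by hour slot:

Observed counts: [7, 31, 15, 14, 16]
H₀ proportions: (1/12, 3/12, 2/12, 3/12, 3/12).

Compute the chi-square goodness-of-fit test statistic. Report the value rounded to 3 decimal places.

n = 83; E_i = n·p_i = [6.92, 20.75, 13.83, 20.75, 20.75]
χ² = (7−6.92)²/6.92 + (31−20.75)²/20.75 + (15−13.83)²/13.83 + (14−20.75)²/20.75 + (16−20.75)²/20.75 = 8.4458
df = 4

test statistic = 8.446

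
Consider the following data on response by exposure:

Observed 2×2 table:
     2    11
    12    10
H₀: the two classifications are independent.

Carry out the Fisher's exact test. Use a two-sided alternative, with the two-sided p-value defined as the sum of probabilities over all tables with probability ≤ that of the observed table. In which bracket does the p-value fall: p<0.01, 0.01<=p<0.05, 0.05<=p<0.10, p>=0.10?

Margins: r₁=13, r₂=22, c₁=14, c₂=21, n=35
p_obs = C(13,2)·C(22,12)/C(35,14); sum pmf over tables with pmf ≤ p_obs
p-value (two-sided) = 0.03374
→ bracket: 0.01<=p<0.05

p-value bracket: 0.01<=p<0.05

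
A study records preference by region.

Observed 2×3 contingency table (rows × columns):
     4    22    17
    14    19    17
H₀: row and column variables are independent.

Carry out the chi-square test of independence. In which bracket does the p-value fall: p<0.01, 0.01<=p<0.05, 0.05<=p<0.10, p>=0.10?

Row totals [43, 50], col totals [18, 41, 34], n=93
χ² = (4−8.32)²/8.32 + (22−18.96)²/18.96 + (17−15.72)²/15.72 + (14−9.68)²/9.68 + (19−22.04)²/22.04 + (17−18.28)²/18.28 = 5.2781
df = 2
p-value (upper-tail) = 0.07143
→ bracket: 0.05<=p<0.10

p-value bracket: 0.05<=p<0.10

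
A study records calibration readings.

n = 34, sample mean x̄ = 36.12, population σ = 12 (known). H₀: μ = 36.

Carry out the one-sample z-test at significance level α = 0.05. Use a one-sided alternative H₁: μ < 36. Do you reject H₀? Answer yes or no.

reject H₀: no

SE = σ/√n = 12/√34 = 2.0580
z = (x̄−μ₀)/SE = (36.12−36)/2.0580 = 0.0583
p-value (one-sided, H₁ less) = 0.52325
At α=0.05: p ≥ α → fail to reject H₀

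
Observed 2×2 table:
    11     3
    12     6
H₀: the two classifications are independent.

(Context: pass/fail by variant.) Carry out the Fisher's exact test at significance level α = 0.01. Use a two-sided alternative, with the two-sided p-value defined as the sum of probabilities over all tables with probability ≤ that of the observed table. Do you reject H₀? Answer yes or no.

Margins: r₁=14, r₂=18, c₁=23, c₂=9, n=32
p_obs = C(14,11)·C(18,12)/C(32,23); sum pmf over tables with pmf ≤ p_obs
p-value (two-sided) = 0.69423
At α=0.01: p ≥ α → fail to reject H₀

reject H₀: no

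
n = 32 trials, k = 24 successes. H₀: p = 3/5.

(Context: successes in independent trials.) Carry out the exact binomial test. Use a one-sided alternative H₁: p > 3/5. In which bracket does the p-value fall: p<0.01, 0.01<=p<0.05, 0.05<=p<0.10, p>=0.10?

Exact binomial: n=32, k=24, p₀=3/5=0.6000
P(X≥24) from Σ C(n,i)·p₀^i·(1−p₀)^(n−i)
p-value (one-sided, H₁ greater) = 0.05748
→ bracket: 0.05<=p<0.10

p-value bracket: 0.05<=p<0.10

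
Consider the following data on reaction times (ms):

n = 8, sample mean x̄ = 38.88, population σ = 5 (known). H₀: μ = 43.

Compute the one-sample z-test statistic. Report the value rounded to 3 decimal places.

SE = σ/√n = 5/√8 = 1.7678
z = (x̄−μ₀)/SE = (38.88−43)/1.7678 = -2.3306

test statistic = -2.331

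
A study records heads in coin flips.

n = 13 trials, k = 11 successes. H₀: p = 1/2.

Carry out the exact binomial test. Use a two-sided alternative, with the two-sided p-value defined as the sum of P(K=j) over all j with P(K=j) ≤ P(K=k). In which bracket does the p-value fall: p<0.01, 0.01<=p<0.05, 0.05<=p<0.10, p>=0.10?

p-value bracket: 0.01<=p<0.05

Exact binomial: n=13, k=11, p₀=1/2=0.5000
P(X=j) = C(n,j)·p₀^j·(1−p₀)^(n−j); p = Σ P(X=j) over j with P(X=j) ≤ P(X=11)
p-value (two-sided) = 0.02246
→ bracket: 0.01<=p<0.05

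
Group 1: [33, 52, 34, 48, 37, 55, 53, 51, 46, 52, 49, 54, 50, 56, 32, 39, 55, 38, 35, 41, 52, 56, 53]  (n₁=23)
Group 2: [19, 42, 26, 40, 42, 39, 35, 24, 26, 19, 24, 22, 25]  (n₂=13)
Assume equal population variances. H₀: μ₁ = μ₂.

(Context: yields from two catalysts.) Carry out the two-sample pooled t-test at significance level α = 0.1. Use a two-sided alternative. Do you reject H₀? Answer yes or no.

x̄₁=46.565, s₁=8.333, n₁=23
x̄₂=29.462, s₂=8.781, n₂=13
s_p² = [22·8.333² + 12·8.781²]/34 = 72.1436
SE = √(s_p²·(1/23+1/13)) = 2.9472
t = (46.565−29.462)/2.9472 = 5.8033
df = 34
p-value (two-sided) = 0.00000
At α=0.1: p < α → reject H₀

reject H₀: yes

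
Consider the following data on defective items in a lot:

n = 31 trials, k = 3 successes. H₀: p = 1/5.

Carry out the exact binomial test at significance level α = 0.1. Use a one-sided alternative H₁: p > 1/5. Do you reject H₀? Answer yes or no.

reject H₀: no

Exact binomial: n=31, k=3, p₀=1/5=0.2000
P(X≥3) from Σ C(n,i)·p₀^i·(1−p₀)^(n−i)
p-value (one-sided, H₁ greater) = 0.96255
At α=0.1: p ≥ α → fail to reject H₀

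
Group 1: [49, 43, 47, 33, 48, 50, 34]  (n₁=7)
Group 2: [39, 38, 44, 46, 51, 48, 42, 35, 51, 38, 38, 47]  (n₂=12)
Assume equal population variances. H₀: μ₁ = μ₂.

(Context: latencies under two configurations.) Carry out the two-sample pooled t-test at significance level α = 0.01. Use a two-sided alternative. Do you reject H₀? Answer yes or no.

reject H₀: no

x̄₁=43.429, s₁=7.138, n₁=7
x̄₂=43.083, s₂=5.518, n₂=12
s_p² = [6·7.138² + 11·5.518²]/17 = 37.6842
SE = √(s_p²·(1/7+1/12)) = 2.9196
t = (43.429−43.083)/2.9196 = 0.1183
df = 17
p-value (two-sided) = 0.90726
At α=0.01: p ≥ α → fail to reject H₀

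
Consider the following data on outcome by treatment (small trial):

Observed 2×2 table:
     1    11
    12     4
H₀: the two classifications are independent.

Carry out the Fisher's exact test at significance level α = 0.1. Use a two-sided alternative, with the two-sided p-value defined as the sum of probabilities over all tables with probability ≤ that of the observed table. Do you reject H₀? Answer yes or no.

Margins: r₁=12, r₂=16, c₁=13, c₂=15, n=28
p_obs = C(12,1)·C(16,12)/C(28,13); sum pmf over tables with pmf ≤ p_obs
p-value (two-sided) = 0.00064
At α=0.1: p < α → reject H₀

reject H₀: yes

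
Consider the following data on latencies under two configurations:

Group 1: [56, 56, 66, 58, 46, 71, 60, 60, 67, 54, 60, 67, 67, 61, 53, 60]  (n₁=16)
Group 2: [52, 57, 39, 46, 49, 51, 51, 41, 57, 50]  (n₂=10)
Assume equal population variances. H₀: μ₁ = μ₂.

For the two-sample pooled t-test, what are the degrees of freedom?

degrees of freedom = 24

df = n₁ + n₂ − 2 = 16 + 10 − 2 = 24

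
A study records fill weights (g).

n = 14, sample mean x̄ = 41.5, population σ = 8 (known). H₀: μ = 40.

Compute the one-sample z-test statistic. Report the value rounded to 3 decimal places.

SE = σ/√n = 8/√14 = 2.1381
z = (x̄−μ₀)/SE = (41.5−40)/2.1381 = 0.7016

test statistic = 0.702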